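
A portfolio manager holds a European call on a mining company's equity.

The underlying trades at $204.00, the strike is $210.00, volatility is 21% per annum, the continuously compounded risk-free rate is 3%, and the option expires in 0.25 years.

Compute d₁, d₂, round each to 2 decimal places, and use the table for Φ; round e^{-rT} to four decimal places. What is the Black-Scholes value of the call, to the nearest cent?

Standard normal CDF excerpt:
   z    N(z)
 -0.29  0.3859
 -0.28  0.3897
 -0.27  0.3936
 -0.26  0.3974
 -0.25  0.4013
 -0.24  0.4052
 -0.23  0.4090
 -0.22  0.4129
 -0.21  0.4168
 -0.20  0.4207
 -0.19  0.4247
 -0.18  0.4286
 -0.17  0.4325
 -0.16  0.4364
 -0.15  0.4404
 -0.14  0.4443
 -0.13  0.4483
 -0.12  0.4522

T = 0.25;  σ√T = 0.1050
d₁ = [ln(204/210) + (0.03 + 0.21²/2)·0.25] / 0.1050 = [-0.0290 + 0.0130] / 0.1050 = -0.1521 → -0.15
d₂ = d₁ − σ√T = -0.1521 − 0.1050 = -0.2571 → -0.26
exp(−rT) = exp(−0.03·0.25) = 0.9925
N(d₁) = N(-0.15) = 0.4404;  N(d₂) = N(-0.26) = 0.3974
C = 204·0.4404 − 210·0.9925·0.3974 = 89.8416 − 82.8281 = 7.0135

$7.01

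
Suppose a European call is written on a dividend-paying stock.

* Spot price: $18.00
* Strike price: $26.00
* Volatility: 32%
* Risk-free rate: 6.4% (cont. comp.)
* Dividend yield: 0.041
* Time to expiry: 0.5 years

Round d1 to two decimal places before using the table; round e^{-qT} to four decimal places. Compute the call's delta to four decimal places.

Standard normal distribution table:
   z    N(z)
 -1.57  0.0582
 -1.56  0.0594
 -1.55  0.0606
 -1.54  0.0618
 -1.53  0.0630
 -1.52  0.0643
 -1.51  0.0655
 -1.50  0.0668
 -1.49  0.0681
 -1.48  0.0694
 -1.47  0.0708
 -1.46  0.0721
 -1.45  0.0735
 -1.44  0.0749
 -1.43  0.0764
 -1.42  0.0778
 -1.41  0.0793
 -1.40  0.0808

T = 0.5;  σ√T = 0.2263
d₁ = [ln(18/26) + (0.064 − 0.041 + 0.32²/2)·0.5] / 0.2263 = [-0.3677 + 0.0371] / 0.2263 = -1.4612 ≈ -1.46
N(d₁) = N(-1.46) = 0.0721
Δ_call = exp(−qT)·N(d₁) = 0.9797·0.0721 = 0.0706

0.0706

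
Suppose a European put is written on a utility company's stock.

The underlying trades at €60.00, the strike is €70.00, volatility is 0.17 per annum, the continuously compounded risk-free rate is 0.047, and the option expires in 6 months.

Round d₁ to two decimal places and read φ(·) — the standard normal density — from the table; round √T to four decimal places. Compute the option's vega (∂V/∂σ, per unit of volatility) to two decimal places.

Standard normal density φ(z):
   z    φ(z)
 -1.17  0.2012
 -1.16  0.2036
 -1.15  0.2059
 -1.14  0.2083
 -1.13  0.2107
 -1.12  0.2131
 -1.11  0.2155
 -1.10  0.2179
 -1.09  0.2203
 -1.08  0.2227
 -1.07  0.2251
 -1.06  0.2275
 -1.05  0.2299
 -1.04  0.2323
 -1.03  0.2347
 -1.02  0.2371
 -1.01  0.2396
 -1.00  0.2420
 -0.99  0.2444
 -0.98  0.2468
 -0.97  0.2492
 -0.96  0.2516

T = 0.5;  σ√T = 0.1202
d₁ = [ln(60/70) + (0.047 + 0.17²/2)·0.5] / 0.1202 = [-0.1542 + 0.0307] / 0.1202 = -1.0268 ≈ -1.03
√T = √0.5 = 0.7071
φ(d₁) = φ(-1.03) = 0.2347
vega = S·φ(d₁)·√T = 60·0.2347·0.7071 = 9.9574

9.96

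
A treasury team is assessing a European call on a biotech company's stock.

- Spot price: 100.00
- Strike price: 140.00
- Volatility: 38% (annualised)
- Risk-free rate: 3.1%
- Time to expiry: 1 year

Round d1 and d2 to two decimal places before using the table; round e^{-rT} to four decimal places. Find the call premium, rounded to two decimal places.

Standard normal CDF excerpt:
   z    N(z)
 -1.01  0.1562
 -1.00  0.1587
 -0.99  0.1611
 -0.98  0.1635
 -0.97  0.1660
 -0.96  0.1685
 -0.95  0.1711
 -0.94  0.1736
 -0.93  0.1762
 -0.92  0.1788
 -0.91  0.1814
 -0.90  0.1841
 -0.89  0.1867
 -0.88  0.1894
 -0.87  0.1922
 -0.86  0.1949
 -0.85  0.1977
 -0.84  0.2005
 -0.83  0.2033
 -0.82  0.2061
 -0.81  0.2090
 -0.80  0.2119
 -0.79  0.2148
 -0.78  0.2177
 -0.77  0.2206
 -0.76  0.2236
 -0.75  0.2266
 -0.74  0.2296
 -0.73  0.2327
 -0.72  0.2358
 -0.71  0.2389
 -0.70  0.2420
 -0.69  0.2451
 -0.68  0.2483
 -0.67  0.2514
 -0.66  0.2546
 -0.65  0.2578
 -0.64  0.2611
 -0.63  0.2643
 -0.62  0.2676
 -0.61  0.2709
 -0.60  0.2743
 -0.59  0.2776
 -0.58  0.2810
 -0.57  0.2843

T = 1;  σ√T = 0.3800
d₁ = [ln(100/140) + (0.031 + 0.38²/2)·1] / 0.3800 = [-0.3365 + 0.1032] / 0.3800 = -0.6139 ≈ -0.61
d₂ = d₁ − σ√T = -0.6139 − 0.3800 = -0.9939 ≈ -0.99
e^(−rT) = e^(−0.031·1) = 0.9695
C = 100·N(-0.61) − 140·0.9695·N(-0.99) = 100·0.2709 − 140·0.9695·0.1611 = 27.0900 − 21.8661 = 5.2239

5.22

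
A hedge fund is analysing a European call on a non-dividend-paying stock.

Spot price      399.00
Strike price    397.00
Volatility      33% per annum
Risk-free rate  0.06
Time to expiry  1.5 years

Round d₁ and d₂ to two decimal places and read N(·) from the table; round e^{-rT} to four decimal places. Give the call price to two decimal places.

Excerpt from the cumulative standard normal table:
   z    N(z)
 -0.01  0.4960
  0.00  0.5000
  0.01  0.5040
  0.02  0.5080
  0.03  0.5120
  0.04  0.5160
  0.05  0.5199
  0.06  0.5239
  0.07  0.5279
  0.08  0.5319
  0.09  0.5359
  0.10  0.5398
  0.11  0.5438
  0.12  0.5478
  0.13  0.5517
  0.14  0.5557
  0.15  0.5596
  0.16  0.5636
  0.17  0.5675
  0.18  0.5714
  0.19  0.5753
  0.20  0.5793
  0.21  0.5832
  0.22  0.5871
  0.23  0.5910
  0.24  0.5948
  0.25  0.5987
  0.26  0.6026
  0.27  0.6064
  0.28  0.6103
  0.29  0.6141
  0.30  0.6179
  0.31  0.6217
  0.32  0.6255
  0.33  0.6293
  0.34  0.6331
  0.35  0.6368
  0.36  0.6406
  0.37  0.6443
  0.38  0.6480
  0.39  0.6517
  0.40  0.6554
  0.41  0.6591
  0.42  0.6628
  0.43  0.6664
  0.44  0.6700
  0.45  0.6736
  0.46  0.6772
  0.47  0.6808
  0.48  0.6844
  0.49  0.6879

T = 1.5;  σ√T = 0.4042
ln(S/K) + (r + σ²/2)T = ln(399/397) + (0.06 + 0.33²/2)·1.5 = 0.0050 + 0.1717 = 0.1767
d₁ = 0.1767 / 0.4042 = 0.4372 → 0.44
d₂ = d₁ − σ√T = 0.4372 − 0.4042 = 0.0330 → 0.03
exp(−rT) = exp(−0.06·1.5) = 0.9139
C = 399·N(0.44) − 397·0.9139·N(0.03) = 399·0.6700 − 397·0.9139·0.5120 = 267.3300 − 185.7630 = 81.5670

81.57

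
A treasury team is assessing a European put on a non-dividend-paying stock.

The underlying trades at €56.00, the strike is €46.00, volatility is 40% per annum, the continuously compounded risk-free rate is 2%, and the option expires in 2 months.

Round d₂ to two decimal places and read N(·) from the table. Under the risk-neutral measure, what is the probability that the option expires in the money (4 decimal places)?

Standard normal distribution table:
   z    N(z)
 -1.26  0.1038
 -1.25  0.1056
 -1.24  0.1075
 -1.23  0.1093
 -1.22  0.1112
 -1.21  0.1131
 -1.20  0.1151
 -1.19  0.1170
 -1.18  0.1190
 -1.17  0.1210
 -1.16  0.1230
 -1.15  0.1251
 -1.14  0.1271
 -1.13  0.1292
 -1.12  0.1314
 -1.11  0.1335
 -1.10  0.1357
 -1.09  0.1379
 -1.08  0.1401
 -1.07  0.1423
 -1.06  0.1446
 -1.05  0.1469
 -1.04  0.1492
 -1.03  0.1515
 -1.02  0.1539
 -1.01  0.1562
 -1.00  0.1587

0.1271

σ√T = 0.4·√0.1667 = 0.1633
d₁ = [ln(56/46) + (0.02 + 0.4²/2)·0.1667] / 0.1633 = [0.1967 + 0.0167] / 0.1633 = 1.3067 ⇒ 1.31
d₂ = d₁ − σ√T = 1.3067 − 0.1633 = 1.1434 ⇒ 1.14
Risk-neutral Pr[S_T < K] = N(−d₂) = N(-1.14) = 0.1271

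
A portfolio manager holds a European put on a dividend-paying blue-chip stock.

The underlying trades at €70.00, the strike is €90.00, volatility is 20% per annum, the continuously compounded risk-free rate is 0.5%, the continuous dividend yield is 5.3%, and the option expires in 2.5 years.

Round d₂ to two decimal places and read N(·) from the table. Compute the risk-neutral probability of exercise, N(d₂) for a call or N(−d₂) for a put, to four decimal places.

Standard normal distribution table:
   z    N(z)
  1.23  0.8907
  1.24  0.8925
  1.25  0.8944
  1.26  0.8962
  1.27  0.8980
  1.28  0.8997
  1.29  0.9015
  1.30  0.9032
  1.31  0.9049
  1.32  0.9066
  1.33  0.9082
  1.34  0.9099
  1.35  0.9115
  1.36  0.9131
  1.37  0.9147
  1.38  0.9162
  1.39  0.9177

σ√T = 0.2·√2.5 = 0.3162
d₁ = [ln(70/90) + (0.005 − 0.053 + 0.2²/2)·2.5] / 0.3162 = [-0.2513 − 0.0700] / 0.3162 = -1.0161 ≈ -1.02
d₂ = d₁ − σ√T = -1.0161 − 0.3162 = -1.3323 ≈ -1.33
Risk-neutral Pr[S_T < K] = N(−d₂) = N(1.33) = 0.9082

0.9082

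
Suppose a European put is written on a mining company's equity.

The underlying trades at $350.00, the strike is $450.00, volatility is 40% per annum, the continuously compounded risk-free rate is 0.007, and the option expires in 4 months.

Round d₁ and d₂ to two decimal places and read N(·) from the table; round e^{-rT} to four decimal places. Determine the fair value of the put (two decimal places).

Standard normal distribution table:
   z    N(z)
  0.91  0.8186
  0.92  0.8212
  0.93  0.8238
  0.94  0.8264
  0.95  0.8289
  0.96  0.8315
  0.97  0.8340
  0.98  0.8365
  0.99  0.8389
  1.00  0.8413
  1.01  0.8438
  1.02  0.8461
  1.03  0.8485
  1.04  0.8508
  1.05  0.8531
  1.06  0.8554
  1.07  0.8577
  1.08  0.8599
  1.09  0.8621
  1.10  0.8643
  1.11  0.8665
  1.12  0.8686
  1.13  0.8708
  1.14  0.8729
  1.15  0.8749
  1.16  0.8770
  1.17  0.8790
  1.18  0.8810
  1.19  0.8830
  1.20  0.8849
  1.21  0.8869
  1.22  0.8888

σ√T = 0.4·√0.3333 = 0.2309
d₁ = [ln(350/450) + (0.007 + 0.4²/2)·0.3333] / 0.2309 = [-0.2513 + 0.0290] / 0.2309 = -0.9626 ⇒ -0.96
d₂ = d₁ − σ√T = -0.9626 − 0.2309 = -1.1936 ⇒ -1.19
exp(−rT) = exp(−0.007·0.3333) = 0.9977
N(−d₂) = N(1.19) = 0.8830;  N(−d₁) = N(0.96) = 0.8315
P = 450·0.9977·0.8830 − 350·0.8315 = 396.4361 − 291.0250 = 105.4111

$105.41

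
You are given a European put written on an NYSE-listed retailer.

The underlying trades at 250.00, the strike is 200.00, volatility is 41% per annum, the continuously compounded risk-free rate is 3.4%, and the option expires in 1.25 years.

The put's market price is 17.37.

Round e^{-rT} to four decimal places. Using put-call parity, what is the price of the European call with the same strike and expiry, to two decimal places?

75.69

e^(−rT) = e^(−0.034·1.25) = 0.9584
Put-call parity: C − P = S − K·e^(−rT) = 250 − 200·0.9584 = 250 − 191.6800 = 58.3200
C = P + (C − P) = 17.37 + (58.3200) = 75.6900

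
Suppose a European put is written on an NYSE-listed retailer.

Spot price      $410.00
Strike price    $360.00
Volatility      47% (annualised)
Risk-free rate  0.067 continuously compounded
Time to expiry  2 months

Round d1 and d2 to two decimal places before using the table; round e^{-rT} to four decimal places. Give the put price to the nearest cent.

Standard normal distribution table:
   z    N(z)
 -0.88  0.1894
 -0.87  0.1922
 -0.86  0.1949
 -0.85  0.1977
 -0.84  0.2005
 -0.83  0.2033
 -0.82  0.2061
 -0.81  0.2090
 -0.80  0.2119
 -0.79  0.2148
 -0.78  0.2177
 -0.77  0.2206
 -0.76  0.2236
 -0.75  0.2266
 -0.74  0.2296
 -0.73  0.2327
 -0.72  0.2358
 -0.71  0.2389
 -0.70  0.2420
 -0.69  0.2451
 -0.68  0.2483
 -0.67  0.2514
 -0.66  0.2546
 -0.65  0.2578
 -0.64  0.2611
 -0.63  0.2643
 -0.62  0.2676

$9.60

T = 0.1667;  σ√T = 0.1919
d₁ = [ln(410/360) + (0.067 + 0.47²/2)·0.1667] / 0.1919 = [0.1301 + 0.0296] / 0.1919 = 0.8319 → 0.83
d₂ = d₁ − σ√T = 0.8319 − 0.1919 = 0.6401 → 0.64
exp(−rT) = exp(−0.067·0.1667) = 0.9889
N(−d₂) = N(-0.64) = 0.2611;  N(−d₁) = N(-0.83) = 0.2033
P = 360·0.9889·0.2611 − 410·0.2033 = 92.9526 − 83.3530 = 9.5996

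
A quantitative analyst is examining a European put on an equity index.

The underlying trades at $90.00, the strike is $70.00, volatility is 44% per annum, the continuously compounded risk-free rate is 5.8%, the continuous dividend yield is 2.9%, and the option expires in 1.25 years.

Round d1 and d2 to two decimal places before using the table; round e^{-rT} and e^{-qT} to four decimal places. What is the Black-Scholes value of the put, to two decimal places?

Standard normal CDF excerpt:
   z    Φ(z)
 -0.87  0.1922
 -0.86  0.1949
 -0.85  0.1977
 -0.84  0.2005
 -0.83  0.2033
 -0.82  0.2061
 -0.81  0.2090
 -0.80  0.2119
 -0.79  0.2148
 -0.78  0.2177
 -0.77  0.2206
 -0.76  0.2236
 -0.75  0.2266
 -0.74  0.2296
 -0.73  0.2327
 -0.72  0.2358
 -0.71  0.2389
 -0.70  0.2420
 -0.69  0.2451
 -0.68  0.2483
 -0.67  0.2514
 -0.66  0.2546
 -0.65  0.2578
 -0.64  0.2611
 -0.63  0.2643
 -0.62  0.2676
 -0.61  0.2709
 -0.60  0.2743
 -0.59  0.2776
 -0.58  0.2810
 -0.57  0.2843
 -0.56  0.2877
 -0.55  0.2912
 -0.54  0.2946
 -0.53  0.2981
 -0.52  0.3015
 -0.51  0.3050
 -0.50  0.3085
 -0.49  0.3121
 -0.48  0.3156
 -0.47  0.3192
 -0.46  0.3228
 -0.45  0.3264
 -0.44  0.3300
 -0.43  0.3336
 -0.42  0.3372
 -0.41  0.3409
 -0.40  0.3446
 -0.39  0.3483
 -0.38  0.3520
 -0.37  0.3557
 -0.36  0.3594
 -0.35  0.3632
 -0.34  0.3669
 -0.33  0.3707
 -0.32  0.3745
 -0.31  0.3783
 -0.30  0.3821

$6.24

σ√T = 0.44·√1.25 = 0.4919
d₁ = [ln(90/70) + (0.058 − 0.029 + 0.44²/2)·1.25] / 0.4919 = [0.2513 + 0.1573] / 0.4919 = 0.8305 ≈ 0.83
d₂ = d₁ − σ√T = 0.8305 − 0.4919 = 0.3386 ≈ 0.34
exp(−qT) = exp(−0.029·1.25) = 0.9644;  exp(−rT) = exp(−0.058·1.25) = 0.9301
N(−d₂) = N(-0.34) = 0.3669;  N(−d₁) = N(-0.83) = 0.2033
P = 70·0.9301·0.3669 − 90·0.9644·0.2033 = 23.8878 − 17.6456 = 6.2421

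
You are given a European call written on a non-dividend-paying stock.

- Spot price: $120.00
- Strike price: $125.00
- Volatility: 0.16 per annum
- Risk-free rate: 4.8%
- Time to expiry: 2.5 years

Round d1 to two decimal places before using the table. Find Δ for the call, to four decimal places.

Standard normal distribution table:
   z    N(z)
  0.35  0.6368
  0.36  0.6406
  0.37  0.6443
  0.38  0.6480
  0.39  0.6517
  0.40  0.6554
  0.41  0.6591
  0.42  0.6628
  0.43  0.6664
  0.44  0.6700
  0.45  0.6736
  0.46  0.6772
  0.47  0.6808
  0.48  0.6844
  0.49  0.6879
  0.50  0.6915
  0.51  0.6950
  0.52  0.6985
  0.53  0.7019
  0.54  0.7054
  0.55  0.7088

T = 2.5;  σ√T = 0.2530
ln(S/K) + (r + σ²/2)T = ln(120/125) + (0.048 + 0.16²/2)·2.5 = -0.0408 + 0.1520 = 0.1112
d₁ = 0.1112 / 0.2530 = 0.4395 ≈ 0.44
N(d₁) = N(0.44) = 0.6700
Δ_call = N(d₁) = 0.6700

0.6700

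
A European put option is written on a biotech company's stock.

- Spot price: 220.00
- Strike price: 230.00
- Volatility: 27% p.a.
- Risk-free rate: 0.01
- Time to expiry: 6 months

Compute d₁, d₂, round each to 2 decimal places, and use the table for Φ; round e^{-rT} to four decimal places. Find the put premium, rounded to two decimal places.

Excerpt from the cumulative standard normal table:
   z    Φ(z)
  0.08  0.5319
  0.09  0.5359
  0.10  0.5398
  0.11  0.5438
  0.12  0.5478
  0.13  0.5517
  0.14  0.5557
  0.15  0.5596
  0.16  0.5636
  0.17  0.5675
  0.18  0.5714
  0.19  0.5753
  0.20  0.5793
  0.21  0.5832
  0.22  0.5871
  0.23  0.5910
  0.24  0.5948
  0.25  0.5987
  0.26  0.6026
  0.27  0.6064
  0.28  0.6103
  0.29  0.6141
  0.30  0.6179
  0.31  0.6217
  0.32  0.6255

21.77

σ√T = 0.27 × 0.7071 = 0.1909
d₁ = [ln(220/230) + (0.01 + ½·0.27²)·0.5] / (σ√T) = (-0.0445 + 0.0232) / 0.1909 = -0.1112 → -0.11
d₂ = -0.1112 − 0.1909 = -0.3021 → -0.30
e^(−rT) = e^(−0.01·0.5) = 0.9950
N(−d₂) = N(0.30) = 0.6179;  N(−d₁) = N(0.11) = 0.5438
P = 230·0.9950·0.6179 − 220·0.5438 = 141.4064 − 119.6360 = 21.7704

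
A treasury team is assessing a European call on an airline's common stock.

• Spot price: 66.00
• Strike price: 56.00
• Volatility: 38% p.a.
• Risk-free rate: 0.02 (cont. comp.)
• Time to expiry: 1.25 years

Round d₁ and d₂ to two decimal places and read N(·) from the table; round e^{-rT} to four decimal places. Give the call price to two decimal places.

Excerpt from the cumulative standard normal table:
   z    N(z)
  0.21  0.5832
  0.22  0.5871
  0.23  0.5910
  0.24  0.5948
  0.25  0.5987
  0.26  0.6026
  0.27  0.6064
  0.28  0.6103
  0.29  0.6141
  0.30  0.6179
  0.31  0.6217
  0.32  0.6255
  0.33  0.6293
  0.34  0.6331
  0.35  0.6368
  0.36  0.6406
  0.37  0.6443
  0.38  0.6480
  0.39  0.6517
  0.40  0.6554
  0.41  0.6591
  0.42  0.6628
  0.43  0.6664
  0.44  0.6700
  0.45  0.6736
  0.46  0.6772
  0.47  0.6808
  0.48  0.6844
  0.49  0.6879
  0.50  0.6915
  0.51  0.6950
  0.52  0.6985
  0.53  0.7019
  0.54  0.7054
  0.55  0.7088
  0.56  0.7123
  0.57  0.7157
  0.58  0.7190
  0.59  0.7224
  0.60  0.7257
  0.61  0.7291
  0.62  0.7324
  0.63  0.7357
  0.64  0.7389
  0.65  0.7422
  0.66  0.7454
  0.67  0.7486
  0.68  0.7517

σ√T = 0.38·√1.25 = 0.4249
d₁ = [ln(66/56) + (0.02 + 0.38²/2)·1.25] / 0.4249 = [0.1643 + 0.1153] / 0.4249 = 0.6580 ⇒ 0.66
d₂ = d₁ − σ√T = 0.6580 − 0.4249 = 0.2331 ⇒ 0.23
exp(−rT) = exp(−0.02·1.25) = 0.9753
C = 66·N(0.66) − 56·0.9753·N(0.23) = 66·0.7454 − 56·0.9753·0.5910 = 49.1964 − 32.2785 = 16.9179

16.92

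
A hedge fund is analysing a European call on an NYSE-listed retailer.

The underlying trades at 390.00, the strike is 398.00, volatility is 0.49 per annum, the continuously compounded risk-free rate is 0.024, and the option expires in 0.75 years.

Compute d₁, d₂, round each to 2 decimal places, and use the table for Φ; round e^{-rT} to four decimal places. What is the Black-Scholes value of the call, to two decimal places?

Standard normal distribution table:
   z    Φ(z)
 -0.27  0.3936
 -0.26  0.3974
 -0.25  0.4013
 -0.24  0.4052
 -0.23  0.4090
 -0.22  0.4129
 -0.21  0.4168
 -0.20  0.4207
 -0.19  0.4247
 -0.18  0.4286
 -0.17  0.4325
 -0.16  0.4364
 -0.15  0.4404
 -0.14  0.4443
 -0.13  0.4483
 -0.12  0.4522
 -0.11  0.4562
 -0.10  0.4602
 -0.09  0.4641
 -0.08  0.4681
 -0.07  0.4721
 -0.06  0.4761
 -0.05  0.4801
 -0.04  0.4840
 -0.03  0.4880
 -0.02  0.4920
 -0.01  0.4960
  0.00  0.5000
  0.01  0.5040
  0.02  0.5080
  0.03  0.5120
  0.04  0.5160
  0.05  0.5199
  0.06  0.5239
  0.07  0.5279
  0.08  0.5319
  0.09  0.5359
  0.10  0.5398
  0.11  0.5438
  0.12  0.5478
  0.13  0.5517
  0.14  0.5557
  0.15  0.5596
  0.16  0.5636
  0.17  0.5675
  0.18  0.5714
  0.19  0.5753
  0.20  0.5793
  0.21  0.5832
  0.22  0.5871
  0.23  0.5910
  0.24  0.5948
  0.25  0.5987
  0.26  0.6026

T = 0.75;  σ√T = 0.4244
d₁ = [ln(390/398) + (0.024 + ½·0.49²)·0.75] / (σ√T) = (-0.0203 + 0.1080) / 0.4244 = 0.2067 which rounds to 0.21
d₂ = 0.2067 − 0.4244 = -0.2176 which rounds to -0.22
exp(−rT) = exp(−0.024·0.75) = 0.9822
C = 390·N(0.21) − 398·0.9822·N(-0.22) = 390·0.5832 − 398·0.9822·0.4129 = 227.4480 − 161.4091 = 66.0389

66.04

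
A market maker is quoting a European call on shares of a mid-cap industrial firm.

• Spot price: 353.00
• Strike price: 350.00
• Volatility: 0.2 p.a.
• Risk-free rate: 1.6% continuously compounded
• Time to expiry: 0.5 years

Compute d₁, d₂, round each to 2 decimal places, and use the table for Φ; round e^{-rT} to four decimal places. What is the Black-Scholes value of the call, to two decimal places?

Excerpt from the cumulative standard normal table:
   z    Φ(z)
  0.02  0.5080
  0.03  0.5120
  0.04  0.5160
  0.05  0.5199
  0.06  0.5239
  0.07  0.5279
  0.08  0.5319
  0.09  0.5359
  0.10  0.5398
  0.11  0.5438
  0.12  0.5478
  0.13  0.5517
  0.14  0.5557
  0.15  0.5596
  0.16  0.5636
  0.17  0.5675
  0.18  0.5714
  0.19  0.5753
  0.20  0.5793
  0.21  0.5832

T = 0.5;  σ√T = 0.1414
d₁ = [ln(353/350) + (0.016 + ½·0.2²)·0.5] / (σ√T) = (0.0085 + 0.0180) / 0.1414 = 0.1876 ⇒ 0.19
d₂ = 0.1876 − 0.1414 = 0.0462 ⇒ 0.05
e^(−rT) = e^(−0.016·0.5) = 0.9920
N(d₁) = N(0.19) = 0.5753;  N(d₂) = N(0.05) = 0.5199
C = 353·0.5753 − 350·0.9920·0.5199 = 203.0809 − 180.5093 = 22.5716

22.57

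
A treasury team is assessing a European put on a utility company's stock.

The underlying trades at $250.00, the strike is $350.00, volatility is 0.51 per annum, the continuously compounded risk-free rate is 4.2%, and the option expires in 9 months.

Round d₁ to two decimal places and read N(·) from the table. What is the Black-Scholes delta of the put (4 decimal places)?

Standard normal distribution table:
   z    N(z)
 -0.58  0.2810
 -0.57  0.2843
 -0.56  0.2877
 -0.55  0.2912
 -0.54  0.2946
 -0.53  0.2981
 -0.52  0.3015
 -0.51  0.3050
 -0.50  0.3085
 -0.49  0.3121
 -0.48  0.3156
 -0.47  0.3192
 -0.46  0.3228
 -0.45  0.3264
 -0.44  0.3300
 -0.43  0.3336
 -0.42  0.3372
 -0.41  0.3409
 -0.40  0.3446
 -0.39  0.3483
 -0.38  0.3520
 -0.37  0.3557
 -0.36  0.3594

-0.6808

σ√T = 0.51·√0.75 = 0.4417
d₁ = [ln(250/350) + (0.042 + 0.51²/2)·0.75] / 0.4417 = [-0.3365 + 0.1290] / 0.4417 = -0.4697 which rounds to -0.47
N(d₁) = N(-0.47) = 0.3192
Δ_put = N(d₁) − 1 = 0.3192 − 1 = -0.6808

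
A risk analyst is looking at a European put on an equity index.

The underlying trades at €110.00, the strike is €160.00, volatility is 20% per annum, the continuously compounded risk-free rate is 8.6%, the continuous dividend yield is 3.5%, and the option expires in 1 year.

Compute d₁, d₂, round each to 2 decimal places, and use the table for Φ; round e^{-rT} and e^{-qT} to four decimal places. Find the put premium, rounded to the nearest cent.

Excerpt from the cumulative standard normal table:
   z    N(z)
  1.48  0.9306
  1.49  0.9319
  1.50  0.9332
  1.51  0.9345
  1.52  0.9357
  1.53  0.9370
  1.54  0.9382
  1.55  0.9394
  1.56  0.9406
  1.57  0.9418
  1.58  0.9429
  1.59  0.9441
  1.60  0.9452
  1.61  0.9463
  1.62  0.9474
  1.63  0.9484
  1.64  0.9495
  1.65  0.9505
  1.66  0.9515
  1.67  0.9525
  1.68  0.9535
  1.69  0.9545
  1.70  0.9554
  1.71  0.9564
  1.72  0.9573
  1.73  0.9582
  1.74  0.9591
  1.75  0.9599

€41.16

T = 1;  σ√T = 0.2000
d₁ = [ln(110/160) + (0.086 − 0.035 + 0.2²/2)·1] / 0.2000 = [-0.3747 + 0.0710] / 0.2000 = -1.5185 ⇒ -1.52
d₂ = d₁ − σ√T = -1.5185 − 0.2000 = -1.7185 ⇒ -1.72
e^(−qT) = e^(−0.035·1) = 0.9656;  e^(−rT) = e^(−0.086·1) = 0.9176
N(−d₂) = N(1.72) = 0.9573;  N(−d₁) = N(1.52) = 0.9357
P = 160·0.9176·0.9573 − 110·0.9656·0.9357 = 140.5470 − 99.3863 = 41.1606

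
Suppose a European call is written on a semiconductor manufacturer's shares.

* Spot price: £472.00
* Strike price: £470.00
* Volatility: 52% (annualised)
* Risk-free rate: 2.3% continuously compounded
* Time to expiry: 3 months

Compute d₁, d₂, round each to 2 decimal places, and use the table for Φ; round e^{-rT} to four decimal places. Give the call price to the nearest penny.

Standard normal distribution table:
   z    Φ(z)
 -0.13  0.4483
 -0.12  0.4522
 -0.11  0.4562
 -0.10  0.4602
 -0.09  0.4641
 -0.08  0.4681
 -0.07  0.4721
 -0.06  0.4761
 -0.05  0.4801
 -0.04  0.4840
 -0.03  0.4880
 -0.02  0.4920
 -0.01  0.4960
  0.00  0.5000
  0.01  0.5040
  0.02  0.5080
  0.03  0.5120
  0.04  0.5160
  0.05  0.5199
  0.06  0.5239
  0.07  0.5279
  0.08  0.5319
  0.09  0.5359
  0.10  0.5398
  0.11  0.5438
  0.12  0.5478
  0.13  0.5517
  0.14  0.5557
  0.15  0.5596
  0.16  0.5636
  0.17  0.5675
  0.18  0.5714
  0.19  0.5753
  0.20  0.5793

£50.98

σ√T = 0.52·√0.25 = 0.2600
d₁ = [ln(472/470) + (0.023 + 0.52²/2)·0.25] / 0.2600 = [0.0042 + 0.0396] / 0.2600 = 0.1684 ≈ 0.17
d₂ = d₁ − σ√T = 0.1684 − 0.2600 = -0.0916 ≈ -0.09
exp(−rT) = exp(−0.023·0.25) = 0.9943
N(d₁) = N(0.17) = 0.5675;  N(d₂) = N(-0.09) = 0.4641
C = 472·0.5675 − 470·0.9943·0.4641 = 267.8600 − 216.8837 = 50.9763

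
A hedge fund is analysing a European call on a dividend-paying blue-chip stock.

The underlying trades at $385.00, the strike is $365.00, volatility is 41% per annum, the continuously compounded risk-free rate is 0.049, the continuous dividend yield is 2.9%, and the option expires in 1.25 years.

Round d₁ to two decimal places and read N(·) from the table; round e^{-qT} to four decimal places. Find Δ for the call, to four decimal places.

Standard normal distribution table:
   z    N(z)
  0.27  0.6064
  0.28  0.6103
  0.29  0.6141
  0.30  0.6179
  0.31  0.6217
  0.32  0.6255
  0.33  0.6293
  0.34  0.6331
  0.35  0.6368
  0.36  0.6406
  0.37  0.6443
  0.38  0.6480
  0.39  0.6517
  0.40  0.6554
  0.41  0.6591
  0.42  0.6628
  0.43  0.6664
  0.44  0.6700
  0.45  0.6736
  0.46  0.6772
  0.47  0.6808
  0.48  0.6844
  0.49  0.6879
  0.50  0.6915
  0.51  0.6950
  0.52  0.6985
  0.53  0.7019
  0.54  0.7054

σ√T = 0.41·√1.25 = 0.4584
d₁ = [ln(385/365) + (0.049 − 0.029 + ½·0.41²)·1.25] / (σ√T) = (0.0533 + 0.1301) / 0.4584 = 0.4001 which rounds to 0.40
N(d₁) = N(0.40) = 0.6554
Δ_call = e^(−qT)·N(d₁) = 0.9644·0.6554 = 0.6321

0.6321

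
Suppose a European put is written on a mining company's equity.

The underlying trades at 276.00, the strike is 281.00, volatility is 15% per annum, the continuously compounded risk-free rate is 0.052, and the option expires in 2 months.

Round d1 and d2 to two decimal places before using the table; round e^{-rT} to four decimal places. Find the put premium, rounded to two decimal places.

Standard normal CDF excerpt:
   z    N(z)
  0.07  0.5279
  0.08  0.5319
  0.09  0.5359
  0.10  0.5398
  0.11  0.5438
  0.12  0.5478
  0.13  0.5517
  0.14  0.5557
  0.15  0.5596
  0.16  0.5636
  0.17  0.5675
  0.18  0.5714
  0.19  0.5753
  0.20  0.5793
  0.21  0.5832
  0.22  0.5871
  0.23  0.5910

7.99

σ√T = 0.15·√0.1667 = 0.0612
d₁ = [ln(276/281) + (0.052 + ½·0.15²)·0.1667] / (σ√T) = (-0.0180 + 0.0105) / 0.0612 = -0.1210 which rounds to -0.12
d₂ = -0.1210 − 0.0612 = -0.1823 which rounds to -0.18
exp(−rT) = exp(−0.052·0.1667) = 0.9914
N(−d₂) = N(0.18) = 0.5714;  N(−d₁) = N(0.12) = 0.5478
P = 281·0.9914·0.5714 − 276·0.5478 = 159.1826 − 151.1928 = 7.9898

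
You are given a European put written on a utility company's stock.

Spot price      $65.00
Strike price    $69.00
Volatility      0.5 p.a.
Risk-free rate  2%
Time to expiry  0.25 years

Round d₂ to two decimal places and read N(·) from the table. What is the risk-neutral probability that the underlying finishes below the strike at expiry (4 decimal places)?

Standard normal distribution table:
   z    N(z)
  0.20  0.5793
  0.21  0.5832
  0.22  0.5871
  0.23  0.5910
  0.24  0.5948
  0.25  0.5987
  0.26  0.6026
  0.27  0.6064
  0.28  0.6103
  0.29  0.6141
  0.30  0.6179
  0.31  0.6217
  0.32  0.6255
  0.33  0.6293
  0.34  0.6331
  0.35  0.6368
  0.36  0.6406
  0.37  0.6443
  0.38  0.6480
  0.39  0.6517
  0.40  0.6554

0.6331

σ√T = 0.5 × 0.5000 = 0.2500
ln(S/K) + (r + σ²/2)T = ln(65/69) + (0.02 + 0.5²/2)·0.25 = -0.0597 + 0.0362 = -0.0235
d₁ = -0.0235 / 0.2500 = -0.0939 ≈ -0.09
d₂ = d₁ − σ√T = -0.0939 − 0.2500 = -0.3439 ≈ -0.34
Pr(exercise) under Q = N(−d₂) = N(0.34) = 0.6331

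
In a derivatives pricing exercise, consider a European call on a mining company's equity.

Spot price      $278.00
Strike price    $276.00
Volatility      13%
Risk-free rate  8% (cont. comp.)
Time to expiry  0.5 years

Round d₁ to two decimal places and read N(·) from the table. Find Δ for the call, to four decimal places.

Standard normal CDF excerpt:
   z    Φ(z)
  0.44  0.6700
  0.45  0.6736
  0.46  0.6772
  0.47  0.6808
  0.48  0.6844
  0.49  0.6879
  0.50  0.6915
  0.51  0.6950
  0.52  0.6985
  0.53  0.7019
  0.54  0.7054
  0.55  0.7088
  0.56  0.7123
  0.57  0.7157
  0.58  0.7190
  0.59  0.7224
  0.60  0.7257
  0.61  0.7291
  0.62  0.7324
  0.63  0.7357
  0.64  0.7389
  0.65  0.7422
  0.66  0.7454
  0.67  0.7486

σ√T = 0.13·√0.5 = 0.0919
d₁ = [ln(278/276) + (0.08 + ½·0.13²)·0.5] / (σ√T) = (0.0072 + 0.0442) / 0.0919 = 0.5597 ≈ 0.56
N(d₁) = N(0.56) = 0.7123
Δ_call = N(d₁) = 0.7123

0.7123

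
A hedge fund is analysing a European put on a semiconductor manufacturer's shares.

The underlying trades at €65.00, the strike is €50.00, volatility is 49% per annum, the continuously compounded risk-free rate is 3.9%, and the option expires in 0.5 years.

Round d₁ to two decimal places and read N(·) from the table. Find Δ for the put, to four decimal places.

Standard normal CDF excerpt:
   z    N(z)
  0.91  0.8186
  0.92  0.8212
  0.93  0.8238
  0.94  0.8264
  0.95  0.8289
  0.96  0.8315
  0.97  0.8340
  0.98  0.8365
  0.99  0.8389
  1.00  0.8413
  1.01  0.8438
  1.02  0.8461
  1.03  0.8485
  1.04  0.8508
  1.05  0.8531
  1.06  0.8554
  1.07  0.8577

σ√T = 0.49 × 0.7071 = 0.3465
d₁ = [ln(65/50) + (0.039 + 0.49²/2)·0.5] / 0.3465 = [0.2624 + 0.0795] / 0.3465 = 0.9867 ⇒ 0.99
N(d₁) = N(0.99) = 0.8389
Δ_put = N(d₁) − 1 = 0.8389 − 1 = -0.1611

-0.1611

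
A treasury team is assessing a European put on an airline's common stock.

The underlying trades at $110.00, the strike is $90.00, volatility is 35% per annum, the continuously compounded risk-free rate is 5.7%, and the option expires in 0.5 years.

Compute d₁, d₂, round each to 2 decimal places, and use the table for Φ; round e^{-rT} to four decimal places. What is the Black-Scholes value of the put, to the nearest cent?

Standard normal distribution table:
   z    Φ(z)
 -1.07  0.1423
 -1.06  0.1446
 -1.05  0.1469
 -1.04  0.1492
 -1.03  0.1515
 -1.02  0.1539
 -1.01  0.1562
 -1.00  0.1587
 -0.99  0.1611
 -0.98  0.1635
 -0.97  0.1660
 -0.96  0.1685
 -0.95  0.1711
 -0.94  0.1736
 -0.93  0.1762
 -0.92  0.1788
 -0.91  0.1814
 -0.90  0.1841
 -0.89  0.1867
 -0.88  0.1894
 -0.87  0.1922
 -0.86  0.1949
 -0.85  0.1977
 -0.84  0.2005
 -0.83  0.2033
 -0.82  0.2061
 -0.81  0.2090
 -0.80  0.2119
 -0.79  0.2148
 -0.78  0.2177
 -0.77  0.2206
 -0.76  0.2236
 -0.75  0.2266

σ√T = 0.35·√0.5 = 0.2475
d₁ = [ln(110/90) + (0.057 + 0.35²/2)·0.5] / 0.2475 = [0.2007 + 0.0591] / 0.2475 = 1.0497 ≈ 1.05
d₂ = d₁ − σ√T = 1.0497 − 0.2475 = 0.8022 ≈ 0.80
exp(−rT) = exp(−0.057·0.5) = 0.9719
P = 90·0.9719·N(-0.80) − 110·N(-1.05) = 90·0.9719·0.2119 − 110·0.1469 = 18.5351 − 16.1590 = 2.3761

$2.38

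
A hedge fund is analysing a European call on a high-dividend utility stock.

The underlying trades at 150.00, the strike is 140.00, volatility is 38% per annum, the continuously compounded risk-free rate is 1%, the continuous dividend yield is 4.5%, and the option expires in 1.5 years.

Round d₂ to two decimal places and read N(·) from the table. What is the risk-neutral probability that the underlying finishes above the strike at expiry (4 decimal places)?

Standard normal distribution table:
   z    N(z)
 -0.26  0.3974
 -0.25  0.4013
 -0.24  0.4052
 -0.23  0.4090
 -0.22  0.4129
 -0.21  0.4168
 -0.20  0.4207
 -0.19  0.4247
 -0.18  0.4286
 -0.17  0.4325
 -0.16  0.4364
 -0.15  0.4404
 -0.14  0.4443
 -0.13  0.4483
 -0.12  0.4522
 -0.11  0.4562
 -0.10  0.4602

0.4207

σ√T = 0.38 × 1.2247 = 0.4654
d₁ = [ln(150/140) + (0.01 − 0.045 + 0.38²/2)·1.5] / 0.4654 = [0.0690 + 0.0558] / 0.4654 = 0.2681 ≈ 0.27
d₂ = d₁ − σ√T = 0.2681 − 0.4654 = -0.1973 ≈ -0.20
Risk-neutral Pr[S_T > K] = N(d₂) = N(-0.20) = 0.4207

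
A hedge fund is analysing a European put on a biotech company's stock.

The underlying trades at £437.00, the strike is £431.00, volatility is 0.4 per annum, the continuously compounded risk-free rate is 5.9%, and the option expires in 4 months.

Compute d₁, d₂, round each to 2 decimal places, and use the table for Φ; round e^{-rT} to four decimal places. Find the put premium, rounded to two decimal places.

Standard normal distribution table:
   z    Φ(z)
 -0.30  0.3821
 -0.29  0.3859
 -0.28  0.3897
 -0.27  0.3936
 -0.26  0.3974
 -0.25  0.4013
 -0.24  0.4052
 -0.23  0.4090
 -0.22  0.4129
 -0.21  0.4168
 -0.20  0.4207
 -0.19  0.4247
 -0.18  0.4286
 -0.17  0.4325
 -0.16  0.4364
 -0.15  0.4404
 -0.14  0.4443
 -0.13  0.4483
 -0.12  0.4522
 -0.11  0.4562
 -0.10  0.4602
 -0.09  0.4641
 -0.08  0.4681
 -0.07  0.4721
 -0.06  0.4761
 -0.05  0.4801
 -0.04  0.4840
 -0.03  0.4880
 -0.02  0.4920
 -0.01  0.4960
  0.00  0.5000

£32.56

σ√T = 0.4·√0.3333 = 0.2309
d₁ = [ln(437/431) + (0.059 + 0.4²/2)·0.3333] / 0.2309 = [0.0138 + 0.0463] / 0.2309 = 0.2605 which rounds to 0.26
d₂ = d₁ − σ√T = 0.2605 − 0.2309 = 0.0296 which rounds to 0.03
exp(−rT) = exp(−0.059·0.3333) = 0.9805
P = 431·0.9805·N(-0.03) − 437·N(-0.26) = 431·0.9805·0.4880 − 437·0.3974 = 206.2266 − 173.6638 = 32.5628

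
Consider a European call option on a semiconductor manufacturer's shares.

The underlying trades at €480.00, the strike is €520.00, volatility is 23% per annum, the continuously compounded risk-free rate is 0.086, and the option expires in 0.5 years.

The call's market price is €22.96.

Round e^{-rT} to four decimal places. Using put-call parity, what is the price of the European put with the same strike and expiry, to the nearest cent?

€41.07

e^(−rT) = e^(−0.086·0.5) = 0.9579
Put-call parity: C − P = S − K·e^(−rT) = 480 − 520·0.9579 = 480 − 498.1080 = -18.1080
P = C − (C − P) = 22.96 − (-18.1080) = 41.0680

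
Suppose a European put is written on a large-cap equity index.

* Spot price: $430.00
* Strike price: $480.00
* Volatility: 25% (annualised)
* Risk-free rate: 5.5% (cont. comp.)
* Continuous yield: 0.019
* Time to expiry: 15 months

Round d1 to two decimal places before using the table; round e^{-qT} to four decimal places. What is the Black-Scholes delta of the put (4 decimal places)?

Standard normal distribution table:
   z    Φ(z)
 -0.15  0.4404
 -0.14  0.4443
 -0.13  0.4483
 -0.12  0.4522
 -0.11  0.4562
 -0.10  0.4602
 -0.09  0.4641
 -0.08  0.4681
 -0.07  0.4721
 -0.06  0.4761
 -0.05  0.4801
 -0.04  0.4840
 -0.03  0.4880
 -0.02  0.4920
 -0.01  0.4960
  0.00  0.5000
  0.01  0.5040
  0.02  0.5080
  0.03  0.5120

-0.5233

σ√T = 0.25 × 1.1180 = 0.2795
d₁ = [ln(430/480) + (0.055 − 0.019 + 0.25²/2)·1.25] / 0.2795 = [-0.1100 + 0.0841] / 0.2795 = -0.0928 which rounds to -0.09
N(d₁) = N(-0.09) = 0.4641
Δ_put = exp(−qT)·(N(d₁) − 1) = 0.9765·(0.4641 − 1) = -0.5233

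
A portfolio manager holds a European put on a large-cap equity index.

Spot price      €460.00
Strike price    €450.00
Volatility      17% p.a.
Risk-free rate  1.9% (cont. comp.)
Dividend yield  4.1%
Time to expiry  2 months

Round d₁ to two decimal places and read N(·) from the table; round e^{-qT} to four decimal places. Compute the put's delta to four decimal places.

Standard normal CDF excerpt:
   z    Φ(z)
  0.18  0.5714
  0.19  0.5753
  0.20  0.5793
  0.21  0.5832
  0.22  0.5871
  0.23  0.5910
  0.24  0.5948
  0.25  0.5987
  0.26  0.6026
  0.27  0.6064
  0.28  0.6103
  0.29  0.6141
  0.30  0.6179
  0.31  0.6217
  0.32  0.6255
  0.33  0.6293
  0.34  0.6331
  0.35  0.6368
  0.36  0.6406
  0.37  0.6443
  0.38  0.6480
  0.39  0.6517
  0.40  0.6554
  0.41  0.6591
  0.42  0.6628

-0.3795

σ√T = 0.17·√0.1667 = 0.0694
d₁ = [ln(460/450) + (0.019 − 0.041 + 0.17²/2)·0.1667] / 0.0694 = [0.0220 − 0.0013] / 0.0694 = 0.2986 ⇒ 0.30
N(d₁) = N(0.30) = 0.6179
Δ_put = exp(−qT)·(N(d₁) − 1) = 0.9932·(0.6179 − 1) = -0.3795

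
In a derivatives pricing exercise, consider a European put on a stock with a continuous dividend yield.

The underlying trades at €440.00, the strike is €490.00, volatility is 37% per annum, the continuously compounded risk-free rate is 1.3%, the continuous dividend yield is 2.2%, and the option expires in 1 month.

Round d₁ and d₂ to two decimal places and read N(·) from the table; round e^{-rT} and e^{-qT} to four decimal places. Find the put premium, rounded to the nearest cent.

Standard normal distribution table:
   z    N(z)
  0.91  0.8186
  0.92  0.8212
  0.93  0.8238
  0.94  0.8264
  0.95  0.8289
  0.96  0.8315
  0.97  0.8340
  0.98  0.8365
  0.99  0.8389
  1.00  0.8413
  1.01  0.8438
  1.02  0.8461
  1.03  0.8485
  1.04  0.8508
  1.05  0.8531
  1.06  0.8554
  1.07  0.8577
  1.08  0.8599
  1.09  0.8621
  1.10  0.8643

€54.61

T = 0.08333;  σ√T = 0.1068
ln(S/K) + (r − q + σ²/2)T = ln(440/490) + (0.013 − 0.022 + 0.37²/2)·0.08333 = -0.1076 + 0.0050 = -0.1027
d₁ = -0.1027 / 0.1068 = -0.9613 ≈ -0.96
d₂ = d₁ − σ√T = -0.9613 − 0.1068 = -1.0681 ≈ -1.07
exp(−qT) = exp(−0.022·0.08333) = 0.9982;  exp(−rT) = exp(−0.013·0.08333) = 0.9989
N(−d₂) = N(1.07) = 0.8577;  N(−d₁) = N(0.96) = 0.8315
P = 490·0.9989·0.8577 − 440·0.9982·0.8315 = 419.8107 − 365.2015 = 54.6092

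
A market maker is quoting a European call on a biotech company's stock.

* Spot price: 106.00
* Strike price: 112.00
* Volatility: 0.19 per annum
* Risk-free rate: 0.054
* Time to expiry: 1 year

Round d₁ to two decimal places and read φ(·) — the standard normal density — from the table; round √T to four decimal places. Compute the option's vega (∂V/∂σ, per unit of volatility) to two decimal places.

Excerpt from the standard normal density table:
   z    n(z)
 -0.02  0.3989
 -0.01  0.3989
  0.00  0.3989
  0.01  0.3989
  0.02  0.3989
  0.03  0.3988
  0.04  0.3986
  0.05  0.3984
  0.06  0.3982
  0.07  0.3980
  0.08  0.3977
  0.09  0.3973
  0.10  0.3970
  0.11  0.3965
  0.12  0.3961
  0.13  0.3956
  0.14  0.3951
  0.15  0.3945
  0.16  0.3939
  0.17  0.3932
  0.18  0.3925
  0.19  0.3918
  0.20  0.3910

σ√T = 0.19 × 1.0000 = 0.1900
d₁ = [ln(106/112) + (0.054 + 0.19²/2)·1] / 0.1900 = [-0.0551 + 0.0721] / 0.1900 = 0.0894 which rounds to 0.09
√T = √1 = 1.0000
φ(d₁) = φ(0.09) = 0.3973
vega = S·φ(d₁)·√T = 106·0.3973·1.0000 = 42.1138

42.11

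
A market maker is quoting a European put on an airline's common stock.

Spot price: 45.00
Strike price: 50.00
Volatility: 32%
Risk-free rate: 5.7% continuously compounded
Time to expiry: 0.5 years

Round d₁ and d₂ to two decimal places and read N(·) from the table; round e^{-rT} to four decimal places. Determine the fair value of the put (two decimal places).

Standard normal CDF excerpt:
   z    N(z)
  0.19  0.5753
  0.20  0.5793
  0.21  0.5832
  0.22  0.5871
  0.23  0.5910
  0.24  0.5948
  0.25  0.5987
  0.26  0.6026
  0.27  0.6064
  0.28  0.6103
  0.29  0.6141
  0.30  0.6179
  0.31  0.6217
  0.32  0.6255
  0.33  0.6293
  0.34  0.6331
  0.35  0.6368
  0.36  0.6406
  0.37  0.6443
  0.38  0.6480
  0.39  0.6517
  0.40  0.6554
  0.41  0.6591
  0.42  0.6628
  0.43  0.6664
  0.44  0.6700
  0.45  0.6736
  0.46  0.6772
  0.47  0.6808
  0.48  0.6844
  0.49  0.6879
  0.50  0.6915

6.14

σ√T = 0.32 × 0.7071 = 0.2263
ln(S/K) + (r + σ²/2)T = ln(45/50) + (0.057 + 0.32²/2)·0.5 = -0.1054 + 0.0541 = -0.0513
d₁ = -0.0513 / 0.2263 = -0.2265 ⇒ -0.23
d₂ = d₁ − σ√T = -0.2265 − 0.2263 = -0.4528 ⇒ -0.45
e^(−rT) = e^(−0.057·0.5) = 0.9719
N(−d₂) = N(0.45) = 0.6736;  N(−d₁) = N(0.23) = 0.5910
P = 50·0.9719·0.6736 − 45·0.5910 = 32.7336 − 26.5950 = 6.1386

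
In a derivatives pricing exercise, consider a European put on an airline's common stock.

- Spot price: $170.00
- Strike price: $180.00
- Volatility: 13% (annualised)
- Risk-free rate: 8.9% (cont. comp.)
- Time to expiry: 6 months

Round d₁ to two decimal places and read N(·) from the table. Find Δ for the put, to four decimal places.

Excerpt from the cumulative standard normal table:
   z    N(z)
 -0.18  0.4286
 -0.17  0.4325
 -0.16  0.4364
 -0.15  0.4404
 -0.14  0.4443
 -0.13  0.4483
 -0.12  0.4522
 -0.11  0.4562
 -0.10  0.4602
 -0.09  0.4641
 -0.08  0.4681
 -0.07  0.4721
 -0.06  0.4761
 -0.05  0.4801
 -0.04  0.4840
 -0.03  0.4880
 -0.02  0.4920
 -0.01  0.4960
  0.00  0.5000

σ√T = 0.13 × 0.7071 = 0.0919
d₁ = [ln(170/180) + (0.089 + 0.13²/2)·0.5] / 0.0919 = [-0.0572 + 0.0487] / 0.0919 = -0.0917 ≈ -0.09
N(d₁) = N(-0.09) = 0.4641
Δ_put = N(d₁) − 1 = 0.4641 − 1 = -0.5359

-0.5359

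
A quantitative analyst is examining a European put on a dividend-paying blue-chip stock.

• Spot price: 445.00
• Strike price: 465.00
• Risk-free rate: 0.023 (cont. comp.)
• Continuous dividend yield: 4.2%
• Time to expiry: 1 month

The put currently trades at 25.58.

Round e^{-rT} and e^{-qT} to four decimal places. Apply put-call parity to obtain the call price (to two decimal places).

4.91

e^(−qT) = e^(−0.042·0.08333) = 0.9965;  e^(−rT) = e^(−0.023·0.08333) = 0.9981
Put-call parity: C − P = S·e^(−qT) − K·e^(−rT) = 445·0.9965 − 465·0.9981 = 443.4425 − 464.1165 = -20.6740
C = P + (C − P) = 25.58 + (-20.6740) = 4.9060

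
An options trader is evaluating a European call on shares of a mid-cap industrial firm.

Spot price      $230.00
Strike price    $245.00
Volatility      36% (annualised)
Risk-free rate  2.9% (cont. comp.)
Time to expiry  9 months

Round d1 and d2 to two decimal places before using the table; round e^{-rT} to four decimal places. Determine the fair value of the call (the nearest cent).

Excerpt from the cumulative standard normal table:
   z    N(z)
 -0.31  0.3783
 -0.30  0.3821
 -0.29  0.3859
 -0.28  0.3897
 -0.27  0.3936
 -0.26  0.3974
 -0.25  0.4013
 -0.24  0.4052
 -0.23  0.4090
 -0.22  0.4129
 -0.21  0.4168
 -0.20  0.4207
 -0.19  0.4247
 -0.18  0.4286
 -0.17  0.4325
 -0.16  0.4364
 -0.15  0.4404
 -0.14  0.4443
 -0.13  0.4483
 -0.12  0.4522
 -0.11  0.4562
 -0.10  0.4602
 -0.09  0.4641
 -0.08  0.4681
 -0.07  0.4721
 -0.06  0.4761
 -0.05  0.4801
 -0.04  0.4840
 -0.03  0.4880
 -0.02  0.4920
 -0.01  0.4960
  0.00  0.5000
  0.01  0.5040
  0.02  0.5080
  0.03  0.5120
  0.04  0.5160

σ√T = 0.36 × 0.8660 = 0.3118
ln(S/K) + (r + σ²/2)T = ln(230/245) + (0.029 + 0.36²/2)·0.75 = -0.0632 + 0.0703 = 0.0072
d₁ = 0.0072 / 0.3118 = 0.0230 ⇒ 0.02
d₂ = d₁ − σ√T = 0.0230 − 0.3118 = -0.2888 ⇒ -0.29
e^(−rT) = e^(−0.029·0.75) = 0.9785
N(d₁) = N(0.02) = 0.5080;  N(d₂) = N(-0.29) = 0.3859
C = 230·0.5080 − 245·0.9785·0.3859 = 116.8400 − 92.5128 = 24.3272

$24.33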